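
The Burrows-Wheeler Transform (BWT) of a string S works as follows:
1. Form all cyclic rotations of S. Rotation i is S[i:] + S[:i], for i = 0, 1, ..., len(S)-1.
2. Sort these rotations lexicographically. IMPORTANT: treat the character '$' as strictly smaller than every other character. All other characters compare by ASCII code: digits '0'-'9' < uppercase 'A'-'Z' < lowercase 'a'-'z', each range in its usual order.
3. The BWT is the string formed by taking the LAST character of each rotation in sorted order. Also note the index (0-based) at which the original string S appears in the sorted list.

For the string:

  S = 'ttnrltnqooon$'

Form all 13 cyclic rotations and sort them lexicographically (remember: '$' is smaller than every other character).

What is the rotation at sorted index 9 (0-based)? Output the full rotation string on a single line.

All 13 rotations (rotation i = S[i:]+S[:i]):
  rot[0] = ttnrltnqooon$
  rot[1] = tnrltnqooon$t
  rot[2] = nrltnqooon$tt
  rot[3] = rltnqooon$ttn
  rot[4] = ltnqooon$ttnr
  rot[5] = tnqooon$ttnrl
  rot[6] = nqooon$ttnrlt
  rot[7] = qooon$ttnrltn
  rot[8] = ooon$ttnrltnq
  rot[9] = oon$ttnrltnqo
  rot[10] = on$ttnrltnqoo
  rot[11] = n$ttnrltnqooo
  rot[12] = $ttnrltnqooon
Sorted (with $ < everything):
  sorted[0] = $ttnrltnqooon
  sorted[1] = ltnqooon$ttnr
  sorted[2] = n$ttnrltnqooo
  sorted[3] = nqooon$ttnrlt
  sorted[4] = nrltnqooon$tt
  sorted[5] = on$ttnrltnqoo
  sorted[6] = oon$ttnrltnqo
  sorted[7] = ooon$ttnrltnq
  sorted[8] = qooon$ttnrltn
  sorted[9] = rltnqooon$ttn
  sorted[10] = tnqooon$ttnrl
  sorted[11] = tnrltnqooon$t
  sorted[12] = ttnrltnqooon$
sorted[9] = rltnqooon$ttn

Answer: rltnqooon$ttn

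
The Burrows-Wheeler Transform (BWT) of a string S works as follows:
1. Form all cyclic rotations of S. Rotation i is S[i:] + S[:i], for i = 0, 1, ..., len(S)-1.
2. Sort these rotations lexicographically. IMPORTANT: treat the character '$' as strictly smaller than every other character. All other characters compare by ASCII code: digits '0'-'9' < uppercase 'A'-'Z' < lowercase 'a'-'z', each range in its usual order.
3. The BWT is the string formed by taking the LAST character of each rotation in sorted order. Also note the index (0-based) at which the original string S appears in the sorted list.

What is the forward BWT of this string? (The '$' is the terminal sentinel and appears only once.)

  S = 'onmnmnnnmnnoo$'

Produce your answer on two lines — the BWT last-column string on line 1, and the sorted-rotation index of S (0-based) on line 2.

All 14 rotations (rotation i = S[i:]+S[:i]):
  rot[0] = onmnmnnnmnnoo$
  rot[1] = nmnmnnnmnnoo$o
  rot[2] = mnmnnnmnnoo$on
  rot[3] = nmnnnmnnoo$onm
  rot[4] = mnnnmnnoo$onmn
  rot[5] = nnnmnnoo$onmnm
  rot[6] = nnmnnoo$onmnmn
  rot[7] = nmnnoo$onmnmnn
  rot[8] = mnnoo$onmnmnnn
  rot[9] = nnoo$onmnmnnnm
  rot[10] = noo$onmnmnnnmn
  rot[11] = oo$onmnmnnnmnn
  rot[12] = o$onmnmnnnmnno
  rot[13] = $onmnmnnnmnnoo
Sorted (with $ < everything):
  sorted[0] = $onmnmnnnmnnoo  (last char: 'o')
  sorted[1] = mnmnnnmnnoo$on  (last char: 'n')
  sorted[2] = mnnnmnnoo$onmn  (last char: 'n')
  sorted[3] = mnnoo$onmnmnnn  (last char: 'n')
  sorted[4] = nmnmnnnmnnoo$o  (last char: 'o')
  sorted[5] = nmnnnmnnoo$onm  (last char: 'm')
  sorted[6] = nmnnoo$onmnmnn  (last char: 'n')
  sorted[7] = nnmnnoo$onmnmn  (last char: 'n')
  sorted[8] = nnnmnnoo$onmnm  (last char: 'm')
  sorted[9] = nnoo$onmnmnnnm  (last char: 'm')
  sorted[10] = noo$onmnmnnnmn  (last char: 'n')
  sorted[11] = o$onmnmnnnmnno  (last char: 'o')
  sorted[12] = onmnmnnnmnnoo$  (last char: '$')
  sorted[13] = oo$onmnmnnnmnn  (last char: 'n')
Last column: onnnomnnmmno$n
Original string S is at sorted index 12

Answer: onnnomnnmmno$n
12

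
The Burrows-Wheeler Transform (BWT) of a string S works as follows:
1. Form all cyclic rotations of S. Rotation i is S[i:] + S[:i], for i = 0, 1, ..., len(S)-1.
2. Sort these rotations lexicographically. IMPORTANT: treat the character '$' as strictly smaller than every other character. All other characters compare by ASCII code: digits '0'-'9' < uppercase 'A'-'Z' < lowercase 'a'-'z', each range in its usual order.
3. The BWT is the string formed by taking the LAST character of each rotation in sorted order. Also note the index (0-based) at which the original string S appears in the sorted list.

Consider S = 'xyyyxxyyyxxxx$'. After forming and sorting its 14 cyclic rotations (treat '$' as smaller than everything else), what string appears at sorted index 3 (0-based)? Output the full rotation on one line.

Answer: xxx$xyyyxxyyyx

Derivation:
All 14 rotations (rotation i = S[i:]+S[:i]):
  rot[0] = xyyyxxyyyxxxx$
  rot[1] = yyyxxyyyxxxx$x
  rot[2] = yyxxyyyxxxx$xy
  rot[3] = yxxyyyxxxx$xyy
  rot[4] = xxyyyxxxx$xyyy
  rot[5] = xyyyxxxx$xyyyx
  rot[6] = yyyxxxx$xyyyxx
  rot[7] = yyxxxx$xyyyxxy
  rot[8] = yxxxx$xyyyxxyy
  rot[9] = xxxx$xyyyxxyyy
  rot[10] = xxx$xyyyxxyyyx
  rot[11] = xx$xyyyxxyyyxx
  rot[12] = x$xyyyxxyyyxxx
  rot[13] = $xyyyxxyyyxxxx
Sorted (with $ < everything):
  sorted[0] = $xyyyxxyyyxxxx
  sorted[1] = x$xyyyxxyyyxxx
  sorted[2] = xx$xyyyxxyyyxx
  sorted[3] = xxx$xyyyxxyyyx
  sorted[4] = xxxx$xyyyxxyyy
  sorted[5] = xxyyyxxxx$xyyy
  sorted[6] = xyyyxxxx$xyyyx
  sorted[7] = xyyyxxyyyxxxx$
  sorted[8] = yxxxx$xyyyxxyy
  sorted[9] = yxxyyyxxxx$xyy
  sorted[10] = yyxxxx$xyyyxxy
  sorted[11] = yyxxyyyxxxx$xy
  sorted[12] = yyyxxxx$xyyyxx
  sorted[13] = yyyxxyyyxxxx$x
sorted[3] = xxx$xyyyxxyyyx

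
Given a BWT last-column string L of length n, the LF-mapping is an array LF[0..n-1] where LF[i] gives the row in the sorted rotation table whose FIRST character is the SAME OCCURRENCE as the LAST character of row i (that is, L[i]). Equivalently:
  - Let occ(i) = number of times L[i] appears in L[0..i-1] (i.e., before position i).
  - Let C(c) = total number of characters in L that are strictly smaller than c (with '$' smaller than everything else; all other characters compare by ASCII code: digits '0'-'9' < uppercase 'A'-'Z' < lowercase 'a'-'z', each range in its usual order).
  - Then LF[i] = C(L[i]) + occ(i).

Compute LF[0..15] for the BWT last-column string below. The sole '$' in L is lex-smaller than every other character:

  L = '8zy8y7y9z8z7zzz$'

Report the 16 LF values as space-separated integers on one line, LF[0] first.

Answer: 3 10 7 4 8 1 9 6 11 5 12 2 13 14 15 0

Derivation:
Char counts: '$':1, '7':2, '8':3, '9':1, 'y':3, 'z':6
C (first-col start): C('$')=0, C('7')=1, C('8')=3, C('9')=6, C('y')=7, C('z')=10
L[0]='8': occ=0, LF[0]=C('8')+0=3+0=3
L[1]='z': occ=0, LF[1]=C('z')+0=10+0=10
L[2]='y': occ=0, LF[2]=C('y')+0=7+0=7
L[3]='8': occ=1, LF[3]=C('8')+1=3+1=4
L[4]='y': occ=1, LF[4]=C('y')+1=7+1=8
L[5]='7': occ=0, LF[5]=C('7')+0=1+0=1
L[6]='y': occ=2, LF[6]=C('y')+2=7+2=9
L[7]='9': occ=0, LF[7]=C('9')+0=6+0=6
L[8]='z': occ=1, LF[8]=C('z')+1=10+1=11
L[9]='8': occ=2, LF[9]=C('8')+2=3+2=5
L[10]='z': occ=2, LF[10]=C('z')+2=10+2=12
L[11]='7': occ=1, LF[11]=C('7')+1=1+1=2
L[12]='z': occ=3, LF[12]=C('z')+3=10+3=13
L[13]='z': occ=4, LF[13]=C('z')+4=10+4=14
L[14]='z': occ=5, LF[14]=C('z')+5=10+5=15
L[15]='$': occ=0, LF[15]=C('$')+0=0+0=0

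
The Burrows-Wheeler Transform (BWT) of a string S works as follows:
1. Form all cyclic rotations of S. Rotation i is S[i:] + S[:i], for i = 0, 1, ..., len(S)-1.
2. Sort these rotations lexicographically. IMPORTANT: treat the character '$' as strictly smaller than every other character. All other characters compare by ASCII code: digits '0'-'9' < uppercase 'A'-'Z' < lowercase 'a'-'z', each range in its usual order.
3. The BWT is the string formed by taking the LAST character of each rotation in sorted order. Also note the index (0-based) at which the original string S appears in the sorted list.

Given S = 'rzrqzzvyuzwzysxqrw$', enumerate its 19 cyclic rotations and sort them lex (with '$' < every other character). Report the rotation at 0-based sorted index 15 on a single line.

All 19 rotations (rotation i = S[i:]+S[:i]):
  rot[0] = rzrqzzvyuzwzysxqrw$
  rot[1] = zrqzzvyuzwzysxqrw$r
  rot[2] = rqzzvyuzwzysxqrw$rz
  rot[3] = qzzvyuzwzysxqrw$rzr
  rot[4] = zzvyuzwzysxqrw$rzrq
  rot[5] = zvyuzwzysxqrw$rzrqz
  rot[6] = vyuzwzysxqrw$rzrqzz
  rot[7] = yuzwzysxqrw$rzrqzzv
  rot[8] = uzwzysxqrw$rzrqzzvy
  rot[9] = zwzysxqrw$rzrqzzvyu
  rot[10] = wzysxqrw$rzrqzzvyuz
  rot[11] = zysxqrw$rzrqzzvyuzw
  rot[12] = ysxqrw$rzrqzzvyuzwz
  rot[13] = sxqrw$rzrqzzvyuzwzy
  rot[14] = xqrw$rzrqzzvyuzwzys
  rot[15] = qrw$rzrqzzvyuzwzysx
  rot[16] = rw$rzrqzzvyuzwzysxq
  rot[17] = w$rzrqzzvyuzwzysxqr
  rot[18] = $rzrqzzvyuzwzysxqrw
Sorted (with $ < everything):
  sorted[0] = $rzrqzzvyuzwzysxqrw
  sorted[1] = qrw$rzrqzzvyuzwzysx
  sorted[2] = qzzvyuzwzysxqrw$rzr
  sorted[3] = rqzzvyuzwzysxqrw$rz
  sorted[4] = rw$rzrqzzvyuzwzysxq
  sorted[5] = rzrqzzvyuzwzysxqrw$
  sorted[6] = sxqrw$rzrqzzvyuzwzy
  sorted[7] = uzwzysxqrw$rzrqzzvy
  sorted[8] = vyuzwzysxqrw$rzrqzz
  sorted[9] = w$rzrqzzvyuzwzysxqr
  sorted[10] = wzysxqrw$rzrqzzvyuz
  sorted[11] = xqrw$rzrqzzvyuzwzys
  sorted[12] = ysxqrw$rzrqzzvyuzwz
  sorted[13] = yuzwzysxqrw$rzrqzzv
  sorted[14] = zrqzzvyuzwzysxqrw$r
  sorted[15] = zvyuzwzysxqrw$rzrqz
  sorted[16] = zwzysxqrw$rzrqzzvyu
  sorted[17] = zysxqrw$rzrqzzvyuzw
  sorted[18] = zzvyuzwzysxqrw$rzrq
sorted[15] = zvyuzwzysxqrw$rzrqz

Answer: zvyuzwzysxqrw$rzrqz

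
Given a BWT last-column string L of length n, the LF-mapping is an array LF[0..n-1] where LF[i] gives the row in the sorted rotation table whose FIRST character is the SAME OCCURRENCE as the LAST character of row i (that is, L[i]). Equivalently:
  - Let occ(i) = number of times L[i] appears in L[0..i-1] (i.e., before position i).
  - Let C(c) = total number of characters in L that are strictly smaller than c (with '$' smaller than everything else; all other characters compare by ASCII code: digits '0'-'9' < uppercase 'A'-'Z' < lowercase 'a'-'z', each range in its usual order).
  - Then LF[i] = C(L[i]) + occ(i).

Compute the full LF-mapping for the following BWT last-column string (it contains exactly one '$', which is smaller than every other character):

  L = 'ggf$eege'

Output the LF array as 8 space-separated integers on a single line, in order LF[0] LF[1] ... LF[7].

Answer: 5 6 4 0 1 2 7 3

Derivation:
Char counts: '$':1, 'e':3, 'f':1, 'g':3
C (first-col start): C('$')=0, C('e')=1, C('f')=4, C('g')=5
L[0]='g': occ=0, LF[0]=C('g')+0=5+0=5
L[1]='g': occ=1, LF[1]=C('g')+1=5+1=6
L[2]='f': occ=0, LF[2]=C('f')+0=4+0=4
L[3]='$': occ=0, LF[3]=C('$')+0=0+0=0
L[4]='e': occ=0, LF[4]=C('e')+0=1+0=1
L[5]='e': occ=1, LF[5]=C('e')+1=1+1=2
L[6]='g': occ=2, LF[6]=C('g')+2=5+2=7
L[7]='e': occ=2, LF[7]=C('e')+2=1+2=3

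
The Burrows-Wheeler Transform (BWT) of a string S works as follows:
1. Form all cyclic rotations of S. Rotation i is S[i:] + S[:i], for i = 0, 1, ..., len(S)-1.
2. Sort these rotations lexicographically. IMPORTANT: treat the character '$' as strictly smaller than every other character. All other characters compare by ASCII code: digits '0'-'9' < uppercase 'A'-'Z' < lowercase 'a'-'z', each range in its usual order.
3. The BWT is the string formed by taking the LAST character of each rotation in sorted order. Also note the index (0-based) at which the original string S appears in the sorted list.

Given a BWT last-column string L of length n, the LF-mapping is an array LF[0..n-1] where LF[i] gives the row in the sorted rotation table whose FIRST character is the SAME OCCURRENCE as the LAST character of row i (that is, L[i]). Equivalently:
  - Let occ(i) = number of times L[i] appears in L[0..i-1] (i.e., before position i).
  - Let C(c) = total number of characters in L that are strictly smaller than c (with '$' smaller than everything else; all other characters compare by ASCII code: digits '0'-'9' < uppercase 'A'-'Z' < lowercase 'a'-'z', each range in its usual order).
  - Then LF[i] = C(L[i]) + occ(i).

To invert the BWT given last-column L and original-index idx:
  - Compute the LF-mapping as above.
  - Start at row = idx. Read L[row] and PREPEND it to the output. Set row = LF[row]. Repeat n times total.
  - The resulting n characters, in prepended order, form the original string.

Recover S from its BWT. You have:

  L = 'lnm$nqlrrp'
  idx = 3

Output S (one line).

Answer: mlprrqnnl$

Derivation:
LF mapping: 1 4 3 0 5 7 2 8 9 6
Walk LF starting at row 3, prepending L[row]:
  step 1: row=3, L[3]='$', prepend. Next row=LF[3]=0
  step 2: row=0, L[0]='l', prepend. Next row=LF[0]=1
  step 3: row=1, L[1]='n', prepend. Next row=LF[1]=4
  step 4: row=4, L[4]='n', prepend. Next row=LF[4]=5
  step 5: row=5, L[5]='q', prepend. Next row=LF[5]=7
  step 6: row=7, L[7]='r', prepend. Next row=LF[7]=8
  step 7: row=8, L[8]='r', prepend. Next row=LF[8]=9
  step 8: row=9, L[9]='p', prepend. Next row=LF[9]=6
  step 9: row=6, L[6]='l', prepend. Next row=LF[6]=2
  step 10: row=2, L[2]='m', prepend. Next row=LF[2]=3
Reversed output: mlprrqnnl$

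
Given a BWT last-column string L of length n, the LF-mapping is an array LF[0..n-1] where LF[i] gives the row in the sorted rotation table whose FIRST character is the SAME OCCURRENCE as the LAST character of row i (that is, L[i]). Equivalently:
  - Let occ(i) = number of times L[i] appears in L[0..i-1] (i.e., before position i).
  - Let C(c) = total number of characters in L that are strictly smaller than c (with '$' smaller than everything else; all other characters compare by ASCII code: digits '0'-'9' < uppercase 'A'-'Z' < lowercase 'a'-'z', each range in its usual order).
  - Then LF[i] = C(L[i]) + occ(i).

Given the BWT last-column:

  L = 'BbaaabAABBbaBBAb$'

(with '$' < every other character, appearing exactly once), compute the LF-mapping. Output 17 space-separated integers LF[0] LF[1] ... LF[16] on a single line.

Answer: 4 13 9 10 11 14 1 2 5 6 15 12 7 8 3 16 0

Derivation:
Char counts: '$':1, 'A':3, 'B':5, 'a':4, 'b':4
C (first-col start): C('$')=0, C('A')=1, C('B')=4, C('a')=9, C('b')=13
L[0]='B': occ=0, LF[0]=C('B')+0=4+0=4
L[1]='b': occ=0, LF[1]=C('b')+0=13+0=13
L[2]='a': occ=0, LF[2]=C('a')+0=9+0=9
L[3]='a': occ=1, LF[3]=C('a')+1=9+1=10
L[4]='a': occ=2, LF[4]=C('a')+2=9+2=11
L[5]='b': occ=1, LF[5]=C('b')+1=13+1=14
L[6]='A': occ=0, LF[6]=C('A')+0=1+0=1
L[7]='A': occ=1, LF[7]=C('A')+1=1+1=2
L[8]='B': occ=1, LF[8]=C('B')+1=4+1=5
L[9]='B': occ=2, LF[9]=C('B')+2=4+2=6
L[10]='b': occ=2, LF[10]=C('b')+2=13+2=15
L[11]='a': occ=3, LF[11]=C('a')+3=9+3=12
L[12]='B': occ=3, LF[12]=C('B')+3=4+3=7
L[13]='B': occ=4, LF[13]=C('B')+4=4+4=8
L[14]='A': occ=2, LF[14]=C('A')+2=1+2=3
L[15]='b': occ=3, LF[15]=C('b')+3=13+3=16
L[16]='$': occ=0, LF[16]=C('$')+0=0+0=0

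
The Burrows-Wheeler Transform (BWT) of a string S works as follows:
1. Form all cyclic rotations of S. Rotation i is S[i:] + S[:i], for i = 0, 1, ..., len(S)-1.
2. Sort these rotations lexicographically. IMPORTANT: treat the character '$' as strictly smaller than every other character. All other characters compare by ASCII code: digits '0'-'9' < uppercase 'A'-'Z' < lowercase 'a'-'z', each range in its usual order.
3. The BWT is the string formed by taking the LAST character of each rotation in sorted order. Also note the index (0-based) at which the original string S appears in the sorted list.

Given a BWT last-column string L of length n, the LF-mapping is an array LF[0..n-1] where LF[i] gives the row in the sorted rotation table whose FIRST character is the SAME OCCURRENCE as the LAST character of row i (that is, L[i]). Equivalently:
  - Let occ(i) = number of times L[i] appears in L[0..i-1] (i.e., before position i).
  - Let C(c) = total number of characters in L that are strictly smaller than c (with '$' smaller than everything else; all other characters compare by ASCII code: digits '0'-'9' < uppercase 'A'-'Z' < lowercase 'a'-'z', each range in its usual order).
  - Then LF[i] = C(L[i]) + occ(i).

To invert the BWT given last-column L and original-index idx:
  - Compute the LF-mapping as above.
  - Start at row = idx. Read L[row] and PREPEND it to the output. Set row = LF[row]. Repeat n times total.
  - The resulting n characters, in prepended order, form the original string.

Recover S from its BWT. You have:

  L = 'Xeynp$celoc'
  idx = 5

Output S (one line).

LF mapping: 1 4 10 7 9 0 2 5 6 8 3
Walk LF starting at row 5, prepending L[row]:
  step 1: row=5, L[5]='$', prepend. Next row=LF[5]=0
  step 2: row=0, L[0]='X', prepend. Next row=LF[0]=1
  step 3: row=1, L[1]='e', prepend. Next row=LF[1]=4
  step 4: row=4, L[4]='p', prepend. Next row=LF[4]=9
  step 5: row=9, L[9]='o', prepend. Next row=LF[9]=8
  step 6: row=8, L[8]='l', prepend. Next row=LF[8]=6
  step 7: row=6, L[6]='c', prepend. Next row=LF[6]=2
  step 8: row=2, L[2]='y', prepend. Next row=LF[2]=10
  step 9: row=10, L[10]='c', prepend. Next row=LF[10]=3
  step 10: row=3, L[3]='n', prepend. Next row=LF[3]=7
  step 11: row=7, L[7]='e', prepend. Next row=LF[7]=5
Reversed output: encyclopeX$

Answer: encyclopeX$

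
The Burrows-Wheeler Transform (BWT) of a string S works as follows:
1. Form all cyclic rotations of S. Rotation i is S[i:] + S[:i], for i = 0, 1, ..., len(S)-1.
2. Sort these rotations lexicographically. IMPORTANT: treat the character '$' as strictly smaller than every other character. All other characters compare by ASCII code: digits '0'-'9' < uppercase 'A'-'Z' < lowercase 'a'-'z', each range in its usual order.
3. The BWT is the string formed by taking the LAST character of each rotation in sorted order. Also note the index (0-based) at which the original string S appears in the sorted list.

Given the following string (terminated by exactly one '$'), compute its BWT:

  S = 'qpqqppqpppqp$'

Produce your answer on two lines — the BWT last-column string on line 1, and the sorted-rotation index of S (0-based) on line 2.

Answer: pqqpqppqppq$p
11

Derivation:
All 13 rotations (rotation i = S[i:]+S[:i]):
  rot[0] = qpqqppqpppqp$
  rot[1] = pqqppqpppqp$q
  rot[2] = qqppqpppqp$qp
  rot[3] = qppqpppqp$qpq
  rot[4] = ppqpppqp$qpqq
  rot[5] = pqpppqp$qpqqp
  rot[6] = qpppqp$qpqqpp
  rot[7] = pppqp$qpqqppq
  rot[8] = ppqp$qpqqppqp
  rot[9] = pqp$qpqqppqpp
  rot[10] = qp$qpqqppqppp
  rot[11] = p$qpqqppqpppq
  rot[12] = $qpqqppqpppqp
Sorted (with $ < everything):
  sorted[0] = $qpqqppqpppqp  (last char: 'p')
  sorted[1] = p$qpqqppqpppq  (last char: 'q')
  sorted[2] = pppqp$qpqqppq  (last char: 'q')
  sorted[3] = ppqp$qpqqppqp  (last char: 'p')
  sorted[4] = ppqpppqp$qpqq  (last char: 'q')
  sorted[5] = pqp$qpqqppqpp  (last char: 'p')
  sorted[6] = pqpppqp$qpqqp  (last char: 'p')
  sorted[7] = pqqppqpppqp$q  (last char: 'q')
  sorted[8] = qp$qpqqppqppp  (last char: 'p')
  sorted[9] = qpppqp$qpqqpp  (last char: 'p')
  sorted[10] = qppqpppqp$qpq  (last char: 'q')
  sorted[11] = qpqqppqpppqp$  (last char: '$')
  sorted[12] = qqppqpppqp$qp  (last char: 'p')
Last column: pqqpqppqppq$p
Original string S is at sorted index 11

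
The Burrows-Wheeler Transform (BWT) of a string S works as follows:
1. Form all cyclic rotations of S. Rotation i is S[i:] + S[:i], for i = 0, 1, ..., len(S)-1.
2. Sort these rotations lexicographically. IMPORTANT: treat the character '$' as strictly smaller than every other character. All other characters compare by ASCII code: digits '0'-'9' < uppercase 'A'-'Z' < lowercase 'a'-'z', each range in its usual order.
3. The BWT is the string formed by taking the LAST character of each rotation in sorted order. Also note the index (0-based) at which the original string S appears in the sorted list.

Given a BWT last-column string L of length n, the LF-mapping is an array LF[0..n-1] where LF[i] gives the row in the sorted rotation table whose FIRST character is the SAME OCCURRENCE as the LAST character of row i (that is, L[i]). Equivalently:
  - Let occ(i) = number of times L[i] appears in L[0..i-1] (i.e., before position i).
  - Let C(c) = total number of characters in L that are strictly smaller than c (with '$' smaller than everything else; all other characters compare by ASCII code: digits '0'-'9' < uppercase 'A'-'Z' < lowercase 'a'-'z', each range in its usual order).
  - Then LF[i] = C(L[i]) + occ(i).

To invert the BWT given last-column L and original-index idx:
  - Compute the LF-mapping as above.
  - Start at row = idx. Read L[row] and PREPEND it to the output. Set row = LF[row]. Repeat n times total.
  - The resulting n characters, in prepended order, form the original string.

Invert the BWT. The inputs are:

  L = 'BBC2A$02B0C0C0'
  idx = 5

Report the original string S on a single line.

Answer: 20C0B02A0CCBB$

Derivation:
LF mapping: 8 9 11 5 7 0 1 6 10 2 12 3 13 4
Walk LF starting at row 5, prepending L[row]:
  step 1: row=5, L[5]='$', prepend. Next row=LF[5]=0
  step 2: row=0, L[0]='B', prepend. Next row=LF[0]=8
  step 3: row=8, L[8]='B', prepend. Next row=LF[8]=10
  step 4: row=10, L[10]='C', prepend. Next row=LF[10]=12
  step 5: row=12, L[12]='C', prepend. Next row=LF[12]=13
  step 6: row=13, L[13]='0', prepend. Next row=LF[13]=4
  step 7: row=4, L[4]='A', prepend. Next row=LF[4]=7
  step 8: row=7, L[7]='2', prepend. Next row=LF[7]=6
  step 9: row=6, L[6]='0', prepend. Next row=LF[6]=1
  step 10: row=1, L[1]='B', prepend. Next row=LF[1]=9
  step 11: row=9, L[9]='0', prepend. Next row=LF[9]=2
  step 12: row=2, L[2]='C', prepend. Next row=LF[2]=11
  step 13: row=11, L[11]='0', prepend. Next row=LF[11]=3
  step 14: row=3, L[3]='2', prepend. Next row=LF[3]=5
Reversed output: 20C0B02A0CCBB$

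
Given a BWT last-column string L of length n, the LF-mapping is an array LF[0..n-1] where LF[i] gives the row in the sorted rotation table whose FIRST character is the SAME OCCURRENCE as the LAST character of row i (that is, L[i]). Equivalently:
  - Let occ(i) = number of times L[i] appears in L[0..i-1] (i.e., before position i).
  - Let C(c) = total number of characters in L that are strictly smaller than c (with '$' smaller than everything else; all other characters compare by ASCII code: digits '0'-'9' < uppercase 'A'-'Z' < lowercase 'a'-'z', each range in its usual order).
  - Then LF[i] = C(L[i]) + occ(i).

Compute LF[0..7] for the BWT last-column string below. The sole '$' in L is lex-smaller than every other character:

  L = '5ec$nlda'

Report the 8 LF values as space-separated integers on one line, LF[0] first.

Answer: 1 5 3 0 7 6 4 2

Derivation:
Char counts: '$':1, '5':1, 'a':1, 'c':1, 'd':1, 'e':1, 'l':1, 'n':1
C (first-col start): C('$')=0, C('5')=1, C('a')=2, C('c')=3, C('d')=4, C('e')=5, C('l')=6, C('n')=7
L[0]='5': occ=0, LF[0]=C('5')+0=1+0=1
L[1]='e': occ=0, LF[1]=C('e')+0=5+0=5
L[2]='c': occ=0, LF[2]=C('c')+0=3+0=3
L[3]='$': occ=0, LF[3]=C('$')+0=0+0=0
L[4]='n': occ=0, LF[4]=C('n')+0=7+0=7
L[5]='l': occ=0, LF[5]=C('l')+0=6+0=6
L[6]='d': occ=0, LF[6]=C('d')+0=4+0=4
L[7]='a': occ=0, LF[7]=C('a')+0=2+0=2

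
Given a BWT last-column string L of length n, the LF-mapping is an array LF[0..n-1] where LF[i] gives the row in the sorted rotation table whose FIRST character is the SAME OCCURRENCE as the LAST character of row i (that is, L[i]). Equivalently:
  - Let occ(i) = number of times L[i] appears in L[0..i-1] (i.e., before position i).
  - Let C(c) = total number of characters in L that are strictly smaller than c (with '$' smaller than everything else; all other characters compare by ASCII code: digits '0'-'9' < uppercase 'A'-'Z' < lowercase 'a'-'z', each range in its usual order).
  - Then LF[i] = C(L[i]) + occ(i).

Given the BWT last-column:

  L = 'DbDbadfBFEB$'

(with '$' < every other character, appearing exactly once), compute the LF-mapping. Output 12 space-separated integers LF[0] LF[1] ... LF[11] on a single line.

Answer: 3 8 4 9 7 10 11 1 6 5 2 0

Derivation:
Char counts: '$':1, 'B':2, 'D':2, 'E':1, 'F':1, 'a':1, 'b':2, 'd':1, 'f':1
C (first-col start): C('$')=0, C('B')=1, C('D')=3, C('E')=5, C('F')=6, C('a')=7, C('b')=8, C('d')=10, C('f')=11
L[0]='D': occ=0, LF[0]=C('D')+0=3+0=3
L[1]='b': occ=0, LF[1]=C('b')+0=8+0=8
L[2]='D': occ=1, LF[2]=C('D')+1=3+1=4
L[3]='b': occ=1, LF[3]=C('b')+1=8+1=9
L[4]='a': occ=0, LF[4]=C('a')+0=7+0=7
L[5]='d': occ=0, LF[5]=C('d')+0=10+0=10
L[6]='f': occ=0, LF[6]=C('f')+0=11+0=11
L[7]='B': occ=0, LF[7]=C('B')+0=1+0=1
L[8]='F': occ=0, LF[8]=C('F')+0=6+0=6
L[9]='E': occ=0, LF[9]=C('E')+0=5+0=5
L[10]='B': occ=1, LF[10]=C('B')+1=1+1=2
L[11]='$': occ=0, LF[11]=C('$')+0=0+0=0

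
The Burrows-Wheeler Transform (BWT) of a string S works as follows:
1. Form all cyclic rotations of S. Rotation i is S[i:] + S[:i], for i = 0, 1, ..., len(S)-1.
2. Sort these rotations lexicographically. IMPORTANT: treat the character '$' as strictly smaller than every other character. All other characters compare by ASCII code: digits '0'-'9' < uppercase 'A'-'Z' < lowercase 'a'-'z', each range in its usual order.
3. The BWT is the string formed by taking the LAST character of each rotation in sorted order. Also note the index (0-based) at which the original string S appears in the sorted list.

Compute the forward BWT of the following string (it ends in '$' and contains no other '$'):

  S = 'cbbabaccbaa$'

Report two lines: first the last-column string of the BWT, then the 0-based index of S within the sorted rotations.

Answer: aabbbcbacc$a
10

Derivation:
All 12 rotations (rotation i = S[i:]+S[:i]):
  rot[0] = cbbabaccbaa$
  rot[1] = bbabaccbaa$c
  rot[2] = babaccbaa$cb
  rot[3] = abaccbaa$cbb
  rot[4] = baccbaa$cbba
  rot[5] = accbaa$cbbab
  rot[6] = ccbaa$cbbaba
  rot[7] = cbaa$cbbabac
  rot[8] = baa$cbbabacc
  rot[9] = aa$cbbabaccb
  rot[10] = a$cbbabaccba
  rot[11] = $cbbabaccbaa
Sorted (with $ < everything):
  sorted[0] = $cbbabaccbaa  (last char: 'a')
  sorted[1] = a$cbbabaccba  (last char: 'a')
  sorted[2] = aa$cbbabaccb  (last char: 'b')
  sorted[3] = abaccbaa$cbb  (last char: 'b')
  sorted[4] = accbaa$cbbab  (last char: 'b')
  sorted[5] = baa$cbbabacc  (last char: 'c')
  sorted[6] = babaccbaa$cb  (last char: 'b')
  sorted[7] = baccbaa$cbba  (last char: 'a')
  sorted[8] = bbabaccbaa$c  (last char: 'c')
  sorted[9] = cbaa$cbbabac  (last char: 'c')
  sorted[10] = cbbabaccbaa$  (last char: '$')
  sorted[11] = ccbaa$cbbaba  (last char: 'a')
Last column: aabbbcbacc$a
Original string S is at sorted index 10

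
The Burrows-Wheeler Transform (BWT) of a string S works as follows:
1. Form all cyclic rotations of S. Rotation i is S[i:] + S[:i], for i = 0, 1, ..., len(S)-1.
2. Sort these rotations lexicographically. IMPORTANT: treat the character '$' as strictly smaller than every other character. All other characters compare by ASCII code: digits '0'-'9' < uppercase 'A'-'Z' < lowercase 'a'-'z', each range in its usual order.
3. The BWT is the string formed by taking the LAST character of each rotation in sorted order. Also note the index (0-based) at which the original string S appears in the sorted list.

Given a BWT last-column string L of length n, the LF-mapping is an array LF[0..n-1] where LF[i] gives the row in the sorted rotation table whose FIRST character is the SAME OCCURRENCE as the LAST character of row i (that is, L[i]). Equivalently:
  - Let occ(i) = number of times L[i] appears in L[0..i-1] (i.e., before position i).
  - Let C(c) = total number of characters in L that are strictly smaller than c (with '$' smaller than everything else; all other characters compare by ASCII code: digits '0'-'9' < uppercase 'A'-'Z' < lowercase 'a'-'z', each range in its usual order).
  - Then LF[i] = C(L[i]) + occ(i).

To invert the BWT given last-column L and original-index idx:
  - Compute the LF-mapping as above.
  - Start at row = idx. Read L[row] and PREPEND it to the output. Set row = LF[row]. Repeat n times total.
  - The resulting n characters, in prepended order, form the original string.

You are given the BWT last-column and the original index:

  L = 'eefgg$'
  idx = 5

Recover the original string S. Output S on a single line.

Answer: ggfee$

Derivation:
LF mapping: 1 2 3 4 5 0
Walk LF starting at row 5, prepending L[row]:
  step 1: row=5, L[5]='$', prepend. Next row=LF[5]=0
  step 2: row=0, L[0]='e', prepend. Next row=LF[0]=1
  step 3: row=1, L[1]='e', prepend. Next row=LF[1]=2
  step 4: row=2, L[2]='f', prepend. Next row=LF[2]=3
  step 5: row=3, L[3]='g', prepend. Next row=LF[3]=4
  step 6: row=4, L[4]='g', prepend. Next row=LF[4]=5
Reversed output: ggfee$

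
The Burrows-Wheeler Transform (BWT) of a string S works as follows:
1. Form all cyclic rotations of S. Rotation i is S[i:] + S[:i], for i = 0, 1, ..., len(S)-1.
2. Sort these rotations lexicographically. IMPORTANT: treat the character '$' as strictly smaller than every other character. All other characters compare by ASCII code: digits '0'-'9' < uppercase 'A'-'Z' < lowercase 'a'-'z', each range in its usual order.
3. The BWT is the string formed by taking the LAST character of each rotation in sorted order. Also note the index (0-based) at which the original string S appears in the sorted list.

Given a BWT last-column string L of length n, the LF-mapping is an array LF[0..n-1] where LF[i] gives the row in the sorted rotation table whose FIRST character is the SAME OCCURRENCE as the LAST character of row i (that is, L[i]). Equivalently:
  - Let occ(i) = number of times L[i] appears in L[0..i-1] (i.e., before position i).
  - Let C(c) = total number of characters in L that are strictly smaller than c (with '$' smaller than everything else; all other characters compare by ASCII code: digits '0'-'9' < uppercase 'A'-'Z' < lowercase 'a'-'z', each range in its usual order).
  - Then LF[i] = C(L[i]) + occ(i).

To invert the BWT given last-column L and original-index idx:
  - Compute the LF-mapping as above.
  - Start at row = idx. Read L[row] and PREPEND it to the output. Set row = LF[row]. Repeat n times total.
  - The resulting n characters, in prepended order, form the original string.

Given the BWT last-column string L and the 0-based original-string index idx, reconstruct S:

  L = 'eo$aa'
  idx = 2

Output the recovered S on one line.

Answer: aoae$

Derivation:
LF mapping: 3 4 0 1 2
Walk LF starting at row 2, prepending L[row]:
  step 1: row=2, L[2]='$', prepend. Next row=LF[2]=0
  step 2: row=0, L[0]='e', prepend. Next row=LF[0]=3
  step 3: row=3, L[3]='a', prepend. Next row=LF[3]=1
  step 4: row=1, L[1]='o', prepend. Next row=LF[1]=4
  step 5: row=4, L[4]='a', prepend. Next row=LF[4]=2
Reversed output: aoae$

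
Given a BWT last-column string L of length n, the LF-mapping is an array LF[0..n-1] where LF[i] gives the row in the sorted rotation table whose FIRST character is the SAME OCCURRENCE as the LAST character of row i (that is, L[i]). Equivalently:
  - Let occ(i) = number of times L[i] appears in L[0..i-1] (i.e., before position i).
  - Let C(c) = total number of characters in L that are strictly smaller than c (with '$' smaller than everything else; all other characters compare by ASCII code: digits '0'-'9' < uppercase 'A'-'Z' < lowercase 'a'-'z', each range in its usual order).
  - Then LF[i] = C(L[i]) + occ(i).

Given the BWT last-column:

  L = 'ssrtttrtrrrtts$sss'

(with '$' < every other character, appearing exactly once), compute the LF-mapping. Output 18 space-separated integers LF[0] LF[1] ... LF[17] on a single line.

Char counts: '$':1, 'r':5, 's':6, 't':6
C (first-col start): C('$')=0, C('r')=1, C('s')=6, C('t')=12
L[0]='s': occ=0, LF[0]=C('s')+0=6+0=6
L[1]='s': occ=1, LF[1]=C('s')+1=6+1=7
L[2]='r': occ=0, LF[2]=C('r')+0=1+0=1
L[3]='t': occ=0, LF[3]=C('t')+0=12+0=12
L[4]='t': occ=1, LF[4]=C('t')+1=12+1=13
L[5]='t': occ=2, LF[5]=C('t')+2=12+2=14
L[6]='r': occ=1, LF[6]=C('r')+1=1+1=2
L[7]='t': occ=3, LF[7]=C('t')+3=12+3=15
L[8]='r': occ=2, LF[8]=C('r')+2=1+2=3
L[9]='r': occ=3, LF[9]=C('r')+3=1+3=4
L[10]='r': occ=4, LF[10]=C('r')+4=1+4=5
L[11]='t': occ=4, LF[11]=C('t')+4=12+4=16
L[12]='t': occ=5, LF[12]=C('t')+5=12+5=17
L[13]='s': occ=2, LF[13]=C('s')+2=6+2=8
L[14]='$': occ=0, LF[14]=C('$')+0=0+0=0
L[15]='s': occ=3, LF[15]=C('s')+3=6+3=9
L[16]='s': occ=4, LF[16]=C('s')+4=6+4=10
L[17]='s': occ=5, LF[17]=C('s')+5=6+5=11

Answer: 6 7 1 12 13 14 2 15 3 4 5 16 17 8 0 9 10 11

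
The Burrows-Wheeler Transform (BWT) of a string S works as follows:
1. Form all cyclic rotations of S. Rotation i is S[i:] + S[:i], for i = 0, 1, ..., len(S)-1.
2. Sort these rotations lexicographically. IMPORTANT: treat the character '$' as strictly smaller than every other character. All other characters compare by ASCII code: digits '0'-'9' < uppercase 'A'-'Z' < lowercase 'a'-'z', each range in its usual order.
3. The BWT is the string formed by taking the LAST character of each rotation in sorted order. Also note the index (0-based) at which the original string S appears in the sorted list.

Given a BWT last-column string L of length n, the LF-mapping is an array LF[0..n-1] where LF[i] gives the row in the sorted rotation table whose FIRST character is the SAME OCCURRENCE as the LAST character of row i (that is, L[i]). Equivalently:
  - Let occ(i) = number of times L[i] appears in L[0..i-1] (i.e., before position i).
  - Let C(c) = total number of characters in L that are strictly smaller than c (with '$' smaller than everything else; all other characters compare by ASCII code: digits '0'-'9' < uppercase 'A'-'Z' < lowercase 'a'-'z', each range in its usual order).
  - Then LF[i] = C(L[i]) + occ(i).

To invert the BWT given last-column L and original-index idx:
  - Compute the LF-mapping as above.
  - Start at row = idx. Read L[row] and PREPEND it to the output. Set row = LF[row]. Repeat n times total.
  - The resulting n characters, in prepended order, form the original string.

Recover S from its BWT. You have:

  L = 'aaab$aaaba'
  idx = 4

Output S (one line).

LF mapping: 1 2 3 8 0 4 5 6 9 7
Walk LF starting at row 4, prepending L[row]:
  step 1: row=4, L[4]='$', prepend. Next row=LF[4]=0
  step 2: row=0, L[0]='a', prepend. Next row=LF[0]=1
  step 3: row=1, L[1]='a', prepend. Next row=LF[1]=2
  step 4: row=2, L[2]='a', prepend. Next row=LF[2]=3
  step 5: row=3, L[3]='b', prepend. Next row=LF[3]=8
  step 6: row=8, L[8]='b', prepend. Next row=LF[8]=9
  step 7: row=9, L[9]='a', prepend. Next row=LF[9]=7
  step 8: row=7, L[7]='a', prepend. Next row=LF[7]=6
  step 9: row=6, L[6]='a', prepend. Next row=LF[6]=5
  step 10: row=5, L[5]='a', prepend. Next row=LF[5]=4
Reversed output: aaaabbaaa$

Answer: aaaabbaaa$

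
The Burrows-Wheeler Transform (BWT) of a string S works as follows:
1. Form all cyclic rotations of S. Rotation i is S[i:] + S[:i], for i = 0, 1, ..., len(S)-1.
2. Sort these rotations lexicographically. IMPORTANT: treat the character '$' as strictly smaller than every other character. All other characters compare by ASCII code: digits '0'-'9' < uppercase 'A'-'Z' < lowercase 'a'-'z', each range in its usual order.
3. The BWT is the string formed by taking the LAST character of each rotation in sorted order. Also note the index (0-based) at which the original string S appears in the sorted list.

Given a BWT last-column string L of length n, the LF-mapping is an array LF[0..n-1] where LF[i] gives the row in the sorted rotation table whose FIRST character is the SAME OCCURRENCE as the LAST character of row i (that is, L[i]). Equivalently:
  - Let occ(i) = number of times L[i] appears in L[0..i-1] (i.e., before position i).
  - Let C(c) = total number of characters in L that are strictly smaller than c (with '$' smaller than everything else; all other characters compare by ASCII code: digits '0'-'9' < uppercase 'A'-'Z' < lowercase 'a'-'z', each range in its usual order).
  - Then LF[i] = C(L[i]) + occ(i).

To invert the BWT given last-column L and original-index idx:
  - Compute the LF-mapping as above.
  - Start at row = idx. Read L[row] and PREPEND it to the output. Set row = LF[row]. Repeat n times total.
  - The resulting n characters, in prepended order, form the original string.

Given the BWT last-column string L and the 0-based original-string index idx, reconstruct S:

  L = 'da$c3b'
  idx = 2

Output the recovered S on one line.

LF mapping: 5 2 0 4 1 3
Walk LF starting at row 2, prepending L[row]:
  step 1: row=2, L[2]='$', prepend. Next row=LF[2]=0
  step 2: row=0, L[0]='d', prepend. Next row=LF[0]=5
  step 3: row=5, L[5]='b', prepend. Next row=LF[5]=3
  step 4: row=3, L[3]='c', prepend. Next row=LF[3]=4
  step 5: row=4, L[4]='3', prepend. Next row=LF[4]=1
  step 6: row=1, L[1]='a', prepend. Next row=LF[1]=2
Reversed output: a3cbd$

Answer: a3cbd$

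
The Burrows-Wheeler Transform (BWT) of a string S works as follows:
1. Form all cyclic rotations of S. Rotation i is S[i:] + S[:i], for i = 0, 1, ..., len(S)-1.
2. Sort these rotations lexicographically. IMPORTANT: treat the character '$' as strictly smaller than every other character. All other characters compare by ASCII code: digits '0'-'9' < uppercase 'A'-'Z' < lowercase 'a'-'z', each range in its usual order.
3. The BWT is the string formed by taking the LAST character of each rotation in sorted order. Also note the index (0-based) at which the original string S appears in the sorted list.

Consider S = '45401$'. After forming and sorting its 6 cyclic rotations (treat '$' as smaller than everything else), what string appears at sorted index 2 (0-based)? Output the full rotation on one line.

Answer: 1$4540

Derivation:
All 6 rotations (rotation i = S[i:]+S[:i]):
  rot[0] = 45401$
  rot[1] = 5401$4
  rot[2] = 401$45
  rot[3] = 01$454
  rot[4] = 1$4540
  rot[5] = $45401
Sorted (with $ < everything):
  sorted[0] = $45401
  sorted[1] = 01$454
  sorted[2] = 1$4540
  sorted[3] = 401$45
  sorted[4] = 45401$
  sorted[5] = 5401$4
sorted[2] = 1$4540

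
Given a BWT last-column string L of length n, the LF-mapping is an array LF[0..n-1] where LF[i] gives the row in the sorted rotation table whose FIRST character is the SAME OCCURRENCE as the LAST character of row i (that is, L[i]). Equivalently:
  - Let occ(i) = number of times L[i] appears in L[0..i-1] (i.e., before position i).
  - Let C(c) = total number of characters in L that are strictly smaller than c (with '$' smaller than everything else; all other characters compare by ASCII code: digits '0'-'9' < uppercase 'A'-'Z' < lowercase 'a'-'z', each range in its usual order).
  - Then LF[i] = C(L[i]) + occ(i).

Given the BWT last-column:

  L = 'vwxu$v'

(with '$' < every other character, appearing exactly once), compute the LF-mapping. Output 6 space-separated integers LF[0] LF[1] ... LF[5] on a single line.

Answer: 2 4 5 1 0 3

Derivation:
Char counts: '$':1, 'u':1, 'v':2, 'w':1, 'x':1
C (first-col start): C('$')=0, C('u')=1, C('v')=2, C('w')=4, C('x')=5
L[0]='v': occ=0, LF[0]=C('v')+0=2+0=2
L[1]='w': occ=0, LF[1]=C('w')+0=4+0=4
L[2]='x': occ=0, LF[2]=C('x')+0=5+0=5
L[3]='u': occ=0, LF[3]=C('u')+0=1+0=1
L[4]='$': occ=0, LF[4]=C('$')+0=0+0=0
L[5]='v': occ=1, LF[5]=C('v')+1=2+1=3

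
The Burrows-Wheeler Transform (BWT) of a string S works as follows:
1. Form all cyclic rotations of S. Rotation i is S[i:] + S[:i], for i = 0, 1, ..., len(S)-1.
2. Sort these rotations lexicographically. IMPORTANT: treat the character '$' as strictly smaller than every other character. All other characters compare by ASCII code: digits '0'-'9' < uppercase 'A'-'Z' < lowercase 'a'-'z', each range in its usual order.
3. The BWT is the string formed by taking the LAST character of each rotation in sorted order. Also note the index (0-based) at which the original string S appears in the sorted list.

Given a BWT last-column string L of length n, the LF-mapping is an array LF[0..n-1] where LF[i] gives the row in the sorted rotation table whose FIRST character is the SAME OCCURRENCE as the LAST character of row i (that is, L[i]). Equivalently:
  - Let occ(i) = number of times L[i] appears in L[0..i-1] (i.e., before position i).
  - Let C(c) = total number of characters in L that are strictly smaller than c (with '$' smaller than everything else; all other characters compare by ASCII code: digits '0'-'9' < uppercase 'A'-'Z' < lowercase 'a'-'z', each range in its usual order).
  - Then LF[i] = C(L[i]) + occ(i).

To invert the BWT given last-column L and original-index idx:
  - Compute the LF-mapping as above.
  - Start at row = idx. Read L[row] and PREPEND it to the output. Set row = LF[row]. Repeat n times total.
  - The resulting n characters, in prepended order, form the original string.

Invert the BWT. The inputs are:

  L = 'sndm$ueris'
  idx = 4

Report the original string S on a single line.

LF mapping: 7 5 1 4 0 9 2 6 3 8
Walk LF starting at row 4, prepending L[row]:
  step 1: row=4, L[4]='$', prepend. Next row=LF[4]=0
  step 2: row=0, L[0]='s', prepend. Next row=LF[0]=7
  step 3: row=7, L[7]='r', prepend. Next row=LF[7]=6
  step 4: row=6, L[6]='e', prepend. Next row=LF[6]=2
  step 5: row=2, L[2]='d', prepend. Next row=LF[2]=1
  step 6: row=1, L[1]='n', prepend. Next row=LF[1]=5
  step 7: row=5, L[5]='u', prepend. Next row=LF[5]=9
  step 8: row=9, L[9]='s', prepend. Next row=LF[9]=8
  step 9: row=8, L[8]='i', prepend. Next row=LF[8]=3
  step 10: row=3, L[3]='m', prepend. Next row=LF[3]=4
Reversed output: misunders$

Answer: misunders$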